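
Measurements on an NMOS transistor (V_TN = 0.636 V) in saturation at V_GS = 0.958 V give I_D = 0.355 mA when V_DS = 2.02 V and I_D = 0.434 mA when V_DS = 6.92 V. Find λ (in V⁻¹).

With V_GS fixed, I_D ∝ (1 + λ V_DS) in saturation, so I_D2/I_D1 = (1 + λ V_DS2)/(1 + λ V_DS1).
0.434/0.355 = 1.223 = (1 + 6.92 λ)/(1 + 2.02 λ).
Solving: λ (I_D1 V_DS2 − I_D2 V_DS1) = I_D2 − I_D1, so λ = (0.434 − 0.355) / (0.355 × 6.92 − 0.434 × 2.02) = 0.079 / 1.58 = 0.05 V⁻¹.

λ = 0.0500 V⁻¹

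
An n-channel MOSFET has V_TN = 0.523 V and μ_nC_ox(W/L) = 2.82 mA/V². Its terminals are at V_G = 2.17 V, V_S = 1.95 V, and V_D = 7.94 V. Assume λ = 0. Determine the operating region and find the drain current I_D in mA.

V_GS = V_G − V_S = 2.17 − 1.95 = 0.22 V; V_DS = V_D − V_S = 7.94 − 1.95 = 5.99 V.
V_GS = 0.22 V < V_TN = 0.523 V, so the transistor is in cutoff.

Cutoff; I_D = 0 mA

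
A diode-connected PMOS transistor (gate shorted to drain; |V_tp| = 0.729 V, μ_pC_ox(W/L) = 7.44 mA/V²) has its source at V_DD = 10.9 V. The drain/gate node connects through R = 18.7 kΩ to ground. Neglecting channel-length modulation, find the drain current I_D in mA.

I_D = 0.524 mA

With gate tied to drain, V_SG = V_SD ≥ V_SG − |V_tp|, so the device is in saturation.
KCL at the drain: ½ k_p (V_SG − |V_tp|)² = (V_DD − V_SG)/R.
Let x = V_SG − 0.729. Then 69.6 x² + x − 10.17 = 0, giving x = 0.375 V (positive root), so V_SG = 1.1 V.
I_D = (V_DD − V_SG)/R = (10.9 − 1.1) / 18.7 = 0.524 mA.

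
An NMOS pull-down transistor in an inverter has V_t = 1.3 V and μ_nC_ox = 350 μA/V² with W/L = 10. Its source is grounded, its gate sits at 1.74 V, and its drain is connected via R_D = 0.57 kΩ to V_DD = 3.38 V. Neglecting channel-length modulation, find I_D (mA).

I_D = 0.339 mA

V_GS = V_G = 1.74 V, so V_ov = 1.74 − 1.3 = 0.44 V.
k_n = μ_nC_ox · (W/L) = 3.5 mA/V².
Assume saturation: I_D = ½ k_n V_ov² = 0.5 × 3.5 × 0.44² = 0.339 mA, giving V_DS = V_DD − I_D R_D = 3.38 − 0.339 × 0.57 = 3.19 V.
V_DS = 3.19 V ≥ V_ov = 0.44 V, confirming saturation.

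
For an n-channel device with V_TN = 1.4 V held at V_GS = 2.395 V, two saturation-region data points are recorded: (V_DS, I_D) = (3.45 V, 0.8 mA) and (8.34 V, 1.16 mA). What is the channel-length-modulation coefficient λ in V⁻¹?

λ = 0.135 V⁻¹

With V_GS fixed, I_D ∝ (1 + λ V_DS) in saturation, so I_D2/I_D1 = (1 + λ V_DS2)/(1 + λ V_DS1).
1.16/0.8 = 1.45 = (1 + 8.34 λ)/(1 + 3.45 λ).
Solving: λ (I_D1 V_DS2 − I_D2 V_DS1) = I_D2 − I_D1, so λ = (1.16 − 0.8) / (0.8 × 8.34 − 1.16 × 3.45) = 0.36 / 2.67 = 0.135 V⁻¹.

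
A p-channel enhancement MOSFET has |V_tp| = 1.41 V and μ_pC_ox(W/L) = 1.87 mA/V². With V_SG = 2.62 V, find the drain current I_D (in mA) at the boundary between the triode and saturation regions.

At the boundary V_SD = V_ov = V_SG − |V_tp| = 2.62 − 1.41 = 1.21 V.
I_D = ½ k_p V_ov² = 0.5 × 1.87 × 1.21² = 1.37 mA.

I_D = 1.37 mA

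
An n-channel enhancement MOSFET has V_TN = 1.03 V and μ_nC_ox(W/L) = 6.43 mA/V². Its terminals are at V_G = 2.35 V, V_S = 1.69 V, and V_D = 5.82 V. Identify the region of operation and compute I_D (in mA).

Cutoff; I_D = 0 mA

V_GS = V_G − V_S = 2.35 − 1.69 = 0.66 V; V_DS = V_D − V_S = 5.82 − 1.69 = 4.13 V.
V_GS = 0.66 V < V_TN = 1.03 V, so the transistor is in cutoff.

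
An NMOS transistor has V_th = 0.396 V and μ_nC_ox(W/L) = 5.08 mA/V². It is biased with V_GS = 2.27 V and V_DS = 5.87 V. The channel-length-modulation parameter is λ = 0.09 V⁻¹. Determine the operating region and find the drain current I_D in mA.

Saturation; I_D = 13.6 mA

V_ov = V_GS − V_th = 2.27 − 0.396 = 1.87 V.
Since V_DS = 5.87 V ≥ V_ov = 1.87 V, the device is in saturation.
I_D = ½ k_n V_ov² (1 + λ V_DS) = 0.5 × 5.08 × 1.87² × (1 + 0.09 × 5.87) = 13.6 mA.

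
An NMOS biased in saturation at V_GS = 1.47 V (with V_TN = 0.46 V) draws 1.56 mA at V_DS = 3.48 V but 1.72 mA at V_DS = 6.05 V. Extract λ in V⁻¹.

λ = 0.0463 V⁻¹

With V_GS fixed, I_D ∝ (1 + λ V_DS) in saturation, so I_D2/I_D1 = (1 + λ V_DS2)/(1 + λ V_DS1).
1.72/1.56 = 1.103 = (1 + 6.05 λ)/(1 + 3.48 λ).
Solving: λ (I_D1 V_DS2 − I_D2 V_DS1) = I_D2 − I_D1, so λ = (1.72 − 1.56) / (1.56 × 6.05 − 1.72 × 3.48) = 0.16 / 3.45 = 0.0463 V⁻¹.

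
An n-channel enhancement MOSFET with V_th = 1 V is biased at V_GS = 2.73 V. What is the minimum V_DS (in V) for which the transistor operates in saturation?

V_DS,sat = 1.73 V

The boundary between triode and saturation is V_DS = V_GS − V_th = V_ov.
V_ov = 2.73 − 1 = 1.73 V.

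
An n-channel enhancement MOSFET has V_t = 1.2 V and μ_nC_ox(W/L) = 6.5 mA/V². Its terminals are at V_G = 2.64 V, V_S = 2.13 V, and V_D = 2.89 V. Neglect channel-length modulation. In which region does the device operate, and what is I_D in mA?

V_GS = V_G − V_S = 2.64 − 2.13 = 0.51 V; V_DS = V_D − V_S = 2.89 − 2.13 = 0.76 V.
V_GS = 0.51 V < V_t = 1.2 V, so the transistor is in cutoff.

Cutoff; I_D = 0 mA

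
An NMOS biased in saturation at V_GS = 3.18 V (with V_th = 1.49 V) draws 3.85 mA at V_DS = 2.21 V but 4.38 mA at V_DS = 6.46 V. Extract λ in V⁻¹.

With V_GS fixed, I_D ∝ (1 + λ V_DS) in saturation, so I_D2/I_D1 = (1 + λ V_DS2)/(1 + λ V_DS1).
4.38/3.85 = 1.138 = (1 + 6.46 λ)/(1 + 2.21 λ).
Solving: λ (I_D1 V_DS2 − I_D2 V_DS1) = I_D2 − I_D1, so λ = (4.38 − 3.85) / (3.85 × 6.46 − 4.38 × 2.21) = 0.53 / 15.2 = 0.0349 V⁻¹.

λ = 0.0349 V⁻¹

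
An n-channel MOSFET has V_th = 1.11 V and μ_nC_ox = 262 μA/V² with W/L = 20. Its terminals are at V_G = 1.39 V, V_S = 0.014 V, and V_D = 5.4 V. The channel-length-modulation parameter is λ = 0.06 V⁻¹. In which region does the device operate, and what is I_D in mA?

V_GS = V_G − V_S = 1.39 − 0.014 = 1.38 V; V_DS = V_D − V_S = 5.4 − 0.014 = 5.39 V.
k_n = μ_nC_ox · (W/L) = 5.24 mA/V².
V_ov = V_GS − V_th = 1.38 − 1.11 = 0.266 V.
Since V_DS = 5.39 V ≥ V_ov = 0.266 V, the device is in saturation.
I_D = ½ k_n V_ov² (1 + λ V_DS) = 0.5 × 5.24 × 0.266² × (1 + 0.06 × 5.39) = 0.245 mA.

Saturation; I_D = 0.245 mA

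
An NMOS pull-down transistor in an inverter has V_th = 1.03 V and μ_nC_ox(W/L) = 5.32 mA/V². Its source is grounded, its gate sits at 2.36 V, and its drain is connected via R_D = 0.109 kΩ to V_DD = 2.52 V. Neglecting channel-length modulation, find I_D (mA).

I_D = 4.71 mA

V_GS = V_G = 2.36 V, so V_ov = 2.36 − 1.03 = 1.33 V.
Assume saturation: I_D = ½ k_n V_ov² = 0.5 × 5.32 × 1.33² = 4.71 mA, giving V_DS = V_DD − I_D R_D = 2.52 − 4.71 × 0.109 = 2.01 V.
V_DS = 2.01 V ≥ V_ov = 1.33 V, confirming saturation.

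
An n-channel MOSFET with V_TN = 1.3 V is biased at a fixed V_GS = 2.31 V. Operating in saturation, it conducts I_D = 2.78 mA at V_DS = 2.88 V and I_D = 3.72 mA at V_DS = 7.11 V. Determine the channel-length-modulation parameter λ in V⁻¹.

λ = 0.104 V⁻¹

With V_GS fixed, I_D ∝ (1 + λ V_DS) in saturation, so I_D2/I_D1 = (1 + λ V_DS2)/(1 + λ V_DS1).
3.72/2.78 = 1.338 = (1 + 7.11 λ)/(1 + 2.88 λ).
Solving: λ (I_D1 V_DS2 − I_D2 V_DS1) = I_D2 − I_D1, so λ = (3.72 − 2.78) / (2.78 × 7.11 − 3.72 × 2.88) = 0.94 / 9.05 = 0.104 V⁻¹.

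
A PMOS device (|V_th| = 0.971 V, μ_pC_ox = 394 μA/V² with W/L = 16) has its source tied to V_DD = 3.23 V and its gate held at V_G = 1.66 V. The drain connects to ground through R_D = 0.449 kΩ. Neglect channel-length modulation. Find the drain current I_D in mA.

V_SG = V_DD − V_G = 3.23 − 1.66 = 1.57 V, so V_ov = 1.57 − 0.971 = 0.599 V.
k_p = μ_pC_ox · (W/L) = 6.304 mA/V².
Assume saturation: I_D = ½ k_p V_ov² = 0.5 × 6.304 × 0.599² = 1.13 mA, giving V_SD = V_DD − I_D R_D = 3.23 − 1.13 × 0.449 = 2.72 V.
V_SD = 2.72 V ≥ V_ov = 0.599 V, confirming saturation.

I_D = 1.13 mA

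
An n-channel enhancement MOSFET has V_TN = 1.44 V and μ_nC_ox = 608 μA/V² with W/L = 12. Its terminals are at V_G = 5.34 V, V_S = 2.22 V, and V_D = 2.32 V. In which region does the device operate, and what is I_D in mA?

Triode; I_D = 1.19 mA

V_GS = V_G − V_S = 5.34 − 2.22 = 3.12 V; V_DS = V_D − V_S = 2.32 − 2.22 = 0.1 V.
k_n = μ_nC_ox · (W/L) = 7.296 mA/V².
V_ov = V_GS − V_TN = 3.12 − 1.44 = 1.68 V.
Since V_DS = 0.1 V < V_ov = 1.68 V, the device is in the triode region.
I_D = k_n [V_ov · V_DS − ½ V_DS²] = 7.296 × [1.68 × 0.1 − 0.5 × 0.1²] = 1.19 mA.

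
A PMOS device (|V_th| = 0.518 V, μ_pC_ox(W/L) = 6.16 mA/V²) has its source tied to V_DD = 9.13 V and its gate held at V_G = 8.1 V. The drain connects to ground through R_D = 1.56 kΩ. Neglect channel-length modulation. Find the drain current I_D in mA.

V_SG = V_DD − V_G = 9.13 − 8.1 = 1.03 V, so V_ov = 1.03 − 0.518 = 0.512 V.
Assume saturation: I_D = ½ k_p V_ov² = 0.5 × 6.16 × 0.512² = 0.807 mA, giving V_SD = V_DD − I_D R_D = 9.13 − 0.807 × 1.56 = 7.87 V.
V_SD = 7.87 V ≥ V_ov = 0.512 V, confirming saturation.

I_D = 0.807 mA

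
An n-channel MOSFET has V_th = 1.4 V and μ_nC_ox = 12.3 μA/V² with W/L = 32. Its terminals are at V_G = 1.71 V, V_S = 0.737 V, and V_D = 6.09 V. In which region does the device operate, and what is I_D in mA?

Cutoff; I_D = 0 mA

V_GS = V_G − V_S = 1.71 − 0.737 = 0.973 V; V_DS = V_D − V_S = 6.09 − 0.737 = 5.35 V.
V_GS = 0.973 V < V_th = 1.4 V, so the transistor is in cutoff.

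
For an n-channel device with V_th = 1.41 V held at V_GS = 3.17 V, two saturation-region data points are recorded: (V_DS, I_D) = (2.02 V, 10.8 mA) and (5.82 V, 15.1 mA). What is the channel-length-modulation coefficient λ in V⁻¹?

λ = 0.133 V⁻¹

With V_GS fixed, I_D ∝ (1 + λ V_DS) in saturation, so I_D2/I_D1 = (1 + λ V_DS2)/(1 + λ V_DS1).
15.1/10.8 = 1.398 = (1 + 5.82 λ)/(1 + 2.02 λ).
Solving: λ (I_D1 V_DS2 − I_D2 V_DS1) = I_D2 − I_D1, so λ = (15.1 − 10.8) / (10.8 × 5.82 − 15.1 × 2.02) = 4.3 / 32.4 = 0.133 V⁻¹.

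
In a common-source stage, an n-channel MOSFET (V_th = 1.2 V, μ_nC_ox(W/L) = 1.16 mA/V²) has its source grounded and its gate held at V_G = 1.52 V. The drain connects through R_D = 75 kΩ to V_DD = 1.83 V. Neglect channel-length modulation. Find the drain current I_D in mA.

V_GS = V_G = 1.52 V, so V_ov = 1.52 − 1.2 = 0.32 V.
Assume saturation: I_D = ½ k_n V_ov² = 0.5 × 1.16 × 0.32² = 0.0594 mA, giving V_DS = V_DD − I_D R_D = 1.83 − 0.0594 × 75 = -2.62 V.
But -2.62 V < V_ov = 0.32 V, so the device is actually in triode.
In triode I_D = k_n[V_ov V_DS − ½ V_DS²] and I_D = (V_DD − V_DS)/R_D. Equating: 43.5 V_DS² − 28.84 V_DS + 1.83 = 0, giving V_DS = 0.0711 V (the root below V_ov).
I_D = (1.83 − 0.0711) / 75 = 0.0235 mA.

I_D = 0.0235 mA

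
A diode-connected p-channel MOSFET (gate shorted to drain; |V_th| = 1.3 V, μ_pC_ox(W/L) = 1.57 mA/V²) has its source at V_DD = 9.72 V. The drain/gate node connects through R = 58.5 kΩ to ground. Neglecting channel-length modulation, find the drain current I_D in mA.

With gate tied to drain, V_SG = V_SD ≥ V_SG − |V_th|, so the device is in saturation.
KCL at the drain: ½ k_p (V_SG − |V_th|)² = (V_DD − V_SG)/R.
Let x = V_SG − 1.3. Then 45.9 x² + x − 8.42 = 0, giving x = 0.417 V (positive root), so V_SG = 1.72 V.
I_D = (V_DD − V_SG)/R = (9.72 − 1.72) / 58.5 = 0.137 mA.

I_D = 0.137 mA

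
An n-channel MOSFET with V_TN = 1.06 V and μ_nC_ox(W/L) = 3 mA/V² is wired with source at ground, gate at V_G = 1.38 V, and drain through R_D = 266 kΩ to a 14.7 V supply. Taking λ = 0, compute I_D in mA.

I_D = 0.0550 mA

V_GS = V_G = 1.38 V, so V_ov = 1.38 − 1.06 = 0.32 V.
Assume saturation: I_D = ½ k_n V_ov² = 0.5 × 3 × 0.32² = 0.154 mA, giving V_DS = V_DD − I_D R_D = 14.7 − 0.154 × 266 = -26.2 V.
But -26.2 V < V_ov = 0.32 V, so the device is actually in triode.
In triode I_D = k_n[V_ov V_DS − ½ V_DS²] and I_D = (V_DD − V_DS)/R_D. Equating: 399 V_DS² − 256.4 V_DS + 14.7 = 0, giving V_DS = 0.0636 V (the root below V_ov).
I_D = (14.7 − 0.0636) / 266 = 0.055 mA.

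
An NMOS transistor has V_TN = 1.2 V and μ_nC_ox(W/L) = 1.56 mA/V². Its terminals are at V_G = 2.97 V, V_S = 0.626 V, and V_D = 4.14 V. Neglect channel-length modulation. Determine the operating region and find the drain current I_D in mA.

V_GS = V_G − V_S = 2.97 − 0.626 = 2.34 V; V_DS = V_D − V_S = 4.14 − 0.626 = 3.51 V.
V_ov = V_GS − V_TN = 2.34 − 1.2 = 1.14 V.
Since V_DS = 3.51 V ≥ V_ov = 1.14 V, the device is in saturation.
I_D = ½ k_n V_ov² = 0.5 × 1.56 × 1.14² = 1.02 mA.

Saturation; I_D = 1.02 mA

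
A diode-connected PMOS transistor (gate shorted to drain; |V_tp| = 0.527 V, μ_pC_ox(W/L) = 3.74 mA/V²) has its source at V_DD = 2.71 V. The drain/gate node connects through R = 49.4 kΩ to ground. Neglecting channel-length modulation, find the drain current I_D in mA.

With gate tied to drain, V_SG = V_SD ≥ V_SG − |V_tp|, so the device is in saturation.
KCL at the drain: ½ k_p (V_SG − |V_tp|)² = (V_DD − V_SG)/R.
Let x = V_SG − 0.527. Then 92.4 x² + x − 2.183 = 0, giving x = 0.148 V (positive root), so V_SG = 0.675 V.
I_D = (V_DD − V_SG)/R = (2.71 − 0.675) / 49.4 = 0.0412 mA.

I_D = 0.0412 mA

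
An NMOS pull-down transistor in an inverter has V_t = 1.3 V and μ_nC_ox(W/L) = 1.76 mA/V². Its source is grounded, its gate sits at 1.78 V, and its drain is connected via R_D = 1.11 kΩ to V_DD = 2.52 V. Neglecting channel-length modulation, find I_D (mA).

I_D = 0.203 mA

V_GS = V_G = 1.78 V, so V_ov = 1.78 − 1.3 = 0.48 V.
Assume saturation: I_D = ½ k_n V_ov² = 0.5 × 1.76 × 0.48² = 0.203 mA, giving V_DS = V_DD − I_D R_D = 2.52 − 0.203 × 1.11 = 2.29 V.
V_DS = 2.29 V ≥ V_ov = 0.48 V, confirming saturation.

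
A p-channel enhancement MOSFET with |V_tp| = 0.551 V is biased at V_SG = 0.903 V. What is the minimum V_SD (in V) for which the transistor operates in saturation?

V_SD,sat = 0.352 V

The boundary between triode and saturation is V_SD = V_SG − |V_tp| = V_ov.
V_ov = 0.903 − 0.551 = 0.352 V.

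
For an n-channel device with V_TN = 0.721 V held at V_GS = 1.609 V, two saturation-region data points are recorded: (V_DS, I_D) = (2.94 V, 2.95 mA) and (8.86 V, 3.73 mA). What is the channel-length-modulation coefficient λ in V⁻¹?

With V_GS fixed, I_D ∝ (1 + λ V_DS) in saturation, so I_D2/I_D1 = (1 + λ V_DS2)/(1 + λ V_DS1).
3.73/2.95 = 1.264 = (1 + 8.86 λ)/(1 + 2.94 λ).
Solving: λ (I_D1 V_DS2 − I_D2 V_DS1) = I_D2 − I_D1, so λ = (3.73 − 2.95) / (2.95 × 8.86 − 3.73 × 2.94) = 0.78 / 15.2 = 0.0514 V⁻¹.

λ = 0.0514 V⁻¹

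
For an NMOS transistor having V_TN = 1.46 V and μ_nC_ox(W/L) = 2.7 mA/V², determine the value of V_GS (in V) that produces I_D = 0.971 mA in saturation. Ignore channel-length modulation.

In saturation I_D = ½ k_n (V_GS − V_TN)², so V_GS − V_TN = √(2 I_D / k_n) = √(2 × 0.971 / 2.7) = 0.848 V.
V_GS = 1.46 + 0.848 = 2.31 V.

V_GS = 2.31 V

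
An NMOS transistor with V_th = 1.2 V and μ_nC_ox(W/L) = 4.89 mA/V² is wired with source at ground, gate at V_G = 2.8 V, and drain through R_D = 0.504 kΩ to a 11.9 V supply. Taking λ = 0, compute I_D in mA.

I_D = 6.26 mA

V_GS = V_G = 2.8 V, so V_ov = 2.8 − 1.2 = 1.6 V.
Assume saturation: I_D = ½ k_n V_ov² = 0.5 × 4.89 × 1.6² = 6.26 mA, giving V_DS = V_DD − I_D R_D = 11.9 − 6.26 × 0.504 = 8.75 V.
V_DS = 8.75 V ≥ V_ov = 1.6 V, confirming saturation.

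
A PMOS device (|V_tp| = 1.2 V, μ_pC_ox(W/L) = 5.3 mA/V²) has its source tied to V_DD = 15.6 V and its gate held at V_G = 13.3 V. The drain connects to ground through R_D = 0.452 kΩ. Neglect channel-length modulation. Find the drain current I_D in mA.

I_D = 3.21 mA

V_SG = V_DD − V_G = 15.6 − 13.3 = 2.3 V, so V_ov = 2.3 − 1.2 = 1.1 V.
Assume saturation: I_D = ½ k_p V_ov² = 0.5 × 5.3 × 1.1² = 3.21 mA, giving V_SD = V_DD − I_D R_D = 15.6 − 3.21 × 0.452 = 14.2 V.
V_SD = 14.2 V ≥ V_ov = 1.1 V, confirming saturation.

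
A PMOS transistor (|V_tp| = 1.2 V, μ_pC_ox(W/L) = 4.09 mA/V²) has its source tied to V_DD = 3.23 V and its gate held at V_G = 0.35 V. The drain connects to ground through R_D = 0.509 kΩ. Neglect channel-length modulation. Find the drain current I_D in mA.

I_D = 4.56 mA

V_SG = V_DD − V_G = 3.23 − 0.35 = 2.88 V, so V_ov = 2.88 − 1.2 = 1.68 V.
Assume saturation: I_D = ½ k_p V_ov² = 0.5 × 4.09 × 1.68² = 5.77 mA, giving V_SD = V_DD − I_D R_D = 3.23 − 5.77 × 0.509 = 0.292 V.
But 0.292 V < V_ov = 1.68 V, so the device is actually in triode.
In triode I_D = k_p[V_ov V_SD − ½ V_SD²] and I_D = (V_DD − V_SD)/R_D. Equating: 1.04 V_SD² − 4.497 V_SD + 3.23 = 0, giving V_SD = 0.91 V (the root below V_ov).
I_D = (3.23 − 0.91) / 0.509 = 4.56 mA.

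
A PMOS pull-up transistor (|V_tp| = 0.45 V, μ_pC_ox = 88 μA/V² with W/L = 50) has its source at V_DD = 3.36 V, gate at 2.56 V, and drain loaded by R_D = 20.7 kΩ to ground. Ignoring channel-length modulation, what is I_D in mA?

V_SG = V_DD − V_G = 3.36 − 2.56 = 0.8 V, so V_ov = 0.8 − 0.45 = 0.35 V.
k_p = μ_pC_ox · (W/L) = 4.4 mA/V².
Assume saturation: I_D = ½ k_p V_ov² = 0.5 × 4.4 × 0.35² = 0.269 mA, giving V_SD = V_DD − I_D R_D = 3.36 − 0.269 × 20.7 = -2.22 V.
But -2.22 V < V_ov = 0.35 V, so the device is actually in triode.
In triode I_D = k_p[V_ov V_SD − ½ V_SD²] and I_D = (V_DD − V_SD)/R_D. Equating: 45.5 V_SD² − 32.88 V_SD + 3.36 = 0, giving V_SD = 0.123 V (the root below V_ov).
I_D = (3.36 − 0.123) / 20.7 = 0.156 mA.

I_D = 0.156 mA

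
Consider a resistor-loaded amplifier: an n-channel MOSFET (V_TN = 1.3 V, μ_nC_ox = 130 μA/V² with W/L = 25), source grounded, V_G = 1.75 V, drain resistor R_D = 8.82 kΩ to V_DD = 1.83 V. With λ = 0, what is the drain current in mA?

V_GS = V_G = 1.75 V, so V_ov = 1.75 − 1.3 = 0.45 V.
k_n = μ_nC_ox · (W/L) = 3.25 mA/V².
Assume saturation: I_D = ½ k_n V_ov² = 0.5 × 3.25 × 0.45² = 0.329 mA, giving V_DS = V_DD − I_D R_D = 1.83 − 0.329 × 8.82 = -1.07 V.
But -1.07 V < V_ov = 0.45 V, so the device is actually in triode.
In triode I_D = k_n[V_ov V_DS − ½ V_DS²] and I_D = (V_DD − V_DS)/R_D. Equating: 14.3 V_DS² − 13.9 V_DS + 1.83 = 0, giving V_DS = 0.157 V (the root below V_ov).
I_D = (1.83 − 0.157) / 8.82 = 0.19 mA.

I_D = 0.190 mA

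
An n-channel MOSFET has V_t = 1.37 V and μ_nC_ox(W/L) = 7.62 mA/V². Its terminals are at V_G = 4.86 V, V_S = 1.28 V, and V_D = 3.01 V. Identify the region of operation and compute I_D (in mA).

Triode; I_D = 17.7 mA

V_GS = V_G − V_S = 4.86 − 1.28 = 3.58 V; V_DS = V_D − V_S = 3.01 − 1.28 = 1.73 V.
V_ov = V_GS − V_t = 3.58 − 1.37 = 2.21 V.
Since V_DS = 1.73 V < V_ov = 2.21 V, the device is in the triode region.
I_D = k_n [V_ov · V_DS − ½ V_DS²] = 7.62 × [2.21 × 1.73 − 0.5 × 1.73²] = 17.7 mA.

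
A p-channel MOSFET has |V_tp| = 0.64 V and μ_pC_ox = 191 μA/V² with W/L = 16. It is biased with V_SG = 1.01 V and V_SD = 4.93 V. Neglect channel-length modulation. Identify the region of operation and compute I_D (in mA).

Saturation; I_D = 0.209 mA

k_p = μ_pC_ox · (W/L) = 3.056 mA/V².
V_ov = V_SG − |V_tp| = 1.01 − 0.64 = 0.37 V.
Since V_SD = 4.93 V ≥ V_ov = 0.37 V, the device is in saturation.
I_D = ½ k_p V_ov² = 0.5 × 3.056 × 0.37² = 0.209 mA.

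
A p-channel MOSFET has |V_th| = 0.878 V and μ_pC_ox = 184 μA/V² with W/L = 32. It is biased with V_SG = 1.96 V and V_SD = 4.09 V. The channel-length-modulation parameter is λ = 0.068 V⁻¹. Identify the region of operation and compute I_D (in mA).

Saturation; I_D = 4.41 mA

k_p = μ_pC_ox · (W/L) = 5.888 mA/V².
V_ov = V_SG − |V_th| = 1.96 − 0.878 = 1.08 V.
Since V_SD = 4.09 V ≥ V_ov = 1.08 V, the device is in saturation.
I_D = ½ k_p V_ov² (1 + λ V_SD) = 0.5 × 5.888 × 1.08² × (1 + 0.068 × 4.09) = 4.41 mA.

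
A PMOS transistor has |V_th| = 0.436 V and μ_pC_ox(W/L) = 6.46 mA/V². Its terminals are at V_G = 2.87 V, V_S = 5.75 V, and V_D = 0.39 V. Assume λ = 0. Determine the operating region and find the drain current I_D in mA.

V_SG = V_S − V_G = 5.75 − 2.87 = 2.88 V; V_SD = V_S − V_D = 5.75 − 0.39 = 5.36 V.
V_ov = V_SG − |V_th| = 2.88 − 0.436 = 2.44 V.
Since V_SD = 5.36 V ≥ V_ov = 2.44 V, the device is in saturation.
I_D = ½ k_p V_ov² = 0.5 × 6.46 × 2.44² = 19.3 mA.

Saturation; I_D = 19.3 mA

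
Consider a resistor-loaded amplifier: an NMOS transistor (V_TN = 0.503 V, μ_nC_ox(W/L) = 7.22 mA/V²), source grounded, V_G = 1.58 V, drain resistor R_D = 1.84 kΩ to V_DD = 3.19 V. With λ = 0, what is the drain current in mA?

I_D = 1.61 mA

V_GS = V_G = 1.58 V, so V_ov = 1.58 − 0.503 = 1.08 V.
Assume saturation: I_D = ½ k_n V_ov² = 0.5 × 7.22 × 1.08² = 4.19 mA, giving V_DS = V_DD − I_D R_D = 3.19 − 4.19 × 1.84 = -4.51 V.
But -4.51 V < V_ov = 1.08 V, so the device is actually in triode.
In triode I_D = k_n[V_ov V_DS − ½ V_DS²] and I_D = (V_DD − V_DS)/R_D. Equating: 6.64 V_DS² − 15.31 V_DS + 3.19 = 0, giving V_DS = 0.232 V (the root below V_ov).
I_D = (3.19 − 0.232) / 1.84 = 1.61 mA.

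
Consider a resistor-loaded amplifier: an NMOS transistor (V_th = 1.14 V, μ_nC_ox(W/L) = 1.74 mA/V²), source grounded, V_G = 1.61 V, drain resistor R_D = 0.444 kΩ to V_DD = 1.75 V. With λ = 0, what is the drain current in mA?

V_GS = V_G = 1.61 V, so V_ov = 1.61 − 1.14 = 0.47 V.
Assume saturation: I_D = ½ k_n V_ov² = 0.5 × 1.74 × 0.47² = 0.192 mA, giving V_DS = V_DD − I_D R_D = 1.75 − 0.192 × 0.444 = 1.66 V.
V_DS = 1.66 V ≥ V_ov = 0.47 V, confirming saturation.

I_D = 0.192 mA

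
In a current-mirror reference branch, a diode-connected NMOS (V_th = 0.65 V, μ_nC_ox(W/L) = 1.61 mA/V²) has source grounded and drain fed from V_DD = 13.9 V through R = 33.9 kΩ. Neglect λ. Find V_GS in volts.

With gate tied to drain, V_GS = V_DS ≥ V_GS − V_th, so the device is in saturation.
KCL at the drain: ½ k_n (V_GS − V_th)² = (V_DD − V_GS)/R.
Let x = V_GS − 0.65. Then 27.3 x² + x − 13.25 = 0, giving x = 0.679 V (positive root), so V_GS = 1.33 V.
I_D = (V_DD − V_GS)/R = (13.9 − 1.33) / 33.9 = 0.371 mA.

V_GS = 1.33 V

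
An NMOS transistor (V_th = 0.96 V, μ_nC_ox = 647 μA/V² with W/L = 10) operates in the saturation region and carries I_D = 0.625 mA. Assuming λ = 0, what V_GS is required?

k_n = μ_nC_ox · (W/L) = 6.47 mA/V².
In saturation I_D = ½ k_n (V_GS − V_th)², so V_GS − V_th = √(2 I_D / k_n) = √(2 × 0.625 / 6.47) = 0.44 V.
V_GS = 0.96 + 0.44 = 1.4 V.

V_GS = 1.40 V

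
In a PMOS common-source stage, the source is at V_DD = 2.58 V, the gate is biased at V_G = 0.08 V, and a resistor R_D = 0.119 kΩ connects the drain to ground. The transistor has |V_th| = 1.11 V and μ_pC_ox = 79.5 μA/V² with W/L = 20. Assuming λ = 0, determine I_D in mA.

I_D = 1.54 mA

V_SG = V_DD − V_G = 2.58 − 0.08 = 2.5 V, so V_ov = 2.5 − 1.11 = 1.39 V.
k_p = μ_pC_ox · (W/L) = 1.59 mA/V².
Assume saturation: I_D = ½ k_p V_ov² = 0.5 × 1.59 × 1.39² = 1.54 mA, giving V_SD = V_DD − I_D R_D = 2.58 − 1.54 × 0.119 = 2.4 V.
V_SD = 2.4 V ≥ V_ov = 1.39 V, confirming saturation.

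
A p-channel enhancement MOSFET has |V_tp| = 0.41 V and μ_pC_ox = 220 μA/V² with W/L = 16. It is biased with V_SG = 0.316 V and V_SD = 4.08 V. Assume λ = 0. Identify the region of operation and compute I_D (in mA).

Cutoff; I_D = 0 mA

V_SG = 0.316 V < |V_tp| = 0.41 V, so the transistor is in cutoff.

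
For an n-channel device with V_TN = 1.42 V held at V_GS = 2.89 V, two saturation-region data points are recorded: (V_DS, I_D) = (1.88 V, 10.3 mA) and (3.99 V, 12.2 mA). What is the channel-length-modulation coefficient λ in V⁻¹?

With V_GS fixed, I_D ∝ (1 + λ V_DS) in saturation, so I_D2/I_D1 = (1 + λ V_DS2)/(1 + λ V_DS1).
12.2/10.3 = 1.184 = (1 + 3.99 λ)/(1 + 1.88 λ).
Solving: λ (I_D1 V_DS2 − I_D2 V_DS1) = I_D2 − I_D1, so λ = (12.2 − 10.3) / (10.3 × 3.99 − 12.2 × 1.88) = 1.9 / 18.2 = 0.105 V⁻¹.

λ = 0.105 V⁻¹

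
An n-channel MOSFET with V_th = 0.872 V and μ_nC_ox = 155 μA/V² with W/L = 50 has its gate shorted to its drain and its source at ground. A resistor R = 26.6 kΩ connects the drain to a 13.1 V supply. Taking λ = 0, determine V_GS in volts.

With gate tied to drain, V_GS = V_DS ≥ V_GS − V_th, so the device is in saturation.
k_n = μ_nC_ox · (W/L) = 7.75 mA/V².
KCL at the drain: ½ k_n (V_GS − V_th)² = (V_DD − V_GS)/R.
Let x = V_GS − 0.872. Then 103 x² + x − 12.23 = 0, giving x = 0.34 V (positive root), so V_GS = 1.21 V.
I_D = (V_DD − V_GS)/R = (13.1 − 1.21) / 26.6 = 0.447 mA.

V_GS = 1.21 V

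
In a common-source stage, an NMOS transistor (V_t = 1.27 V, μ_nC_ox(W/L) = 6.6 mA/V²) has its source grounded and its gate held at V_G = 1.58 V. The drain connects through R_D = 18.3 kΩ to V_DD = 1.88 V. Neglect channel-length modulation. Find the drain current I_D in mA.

I_D = 0.0998 mA

V_GS = V_G = 1.58 V, so V_ov = 1.58 − 1.27 = 0.31 V.
Assume saturation: I_D = ½ k_n V_ov² = 0.5 × 6.6 × 0.31² = 0.317 mA, giving V_DS = V_DD − I_D R_D = 1.88 − 0.317 × 18.3 = -3.92 V.
But -3.92 V < V_ov = 0.31 V, so the device is actually in triode.
In triode I_D = k_n[V_ov V_DS − ½ V_DS²] and I_D = (V_DD − V_DS)/R_D. Equating: 60.4 V_DS² − 38.44 V_DS + 1.88 = 0, giving V_DS = 0.0534 V (the root below V_ov).
I_D = (1.88 − 0.0534) / 18.3 = 0.0998 mA.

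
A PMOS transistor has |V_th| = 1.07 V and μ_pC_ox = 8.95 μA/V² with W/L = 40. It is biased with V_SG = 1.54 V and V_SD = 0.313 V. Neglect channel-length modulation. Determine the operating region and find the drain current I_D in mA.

k_p = μ_pC_ox · (W/L) = 0.358 mA/V².
V_ov = V_SG − |V_th| = 1.54 − 1.07 = 0.47 V.
Since V_SD = 0.313 V < V_ov = 0.47 V, the device is in the triode region.
I_D = k_p [V_ov · V_SD − ½ V_SD²] = 0.358 × [0.47 × 0.313 − 0.5 × 0.313²] = 0.0351 mA.

Triode; I_D = 0.0351 mA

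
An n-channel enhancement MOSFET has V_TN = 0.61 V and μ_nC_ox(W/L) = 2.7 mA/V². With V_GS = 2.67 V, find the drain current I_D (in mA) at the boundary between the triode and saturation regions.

At the boundary V_DS = V_ov = V_GS − V_TN = 2.67 − 0.61 = 2.06 V.
I_D = ½ k_n V_ov² = 0.5 × 2.7 × 2.06² = 5.73 mA.

I_D = 5.73 mA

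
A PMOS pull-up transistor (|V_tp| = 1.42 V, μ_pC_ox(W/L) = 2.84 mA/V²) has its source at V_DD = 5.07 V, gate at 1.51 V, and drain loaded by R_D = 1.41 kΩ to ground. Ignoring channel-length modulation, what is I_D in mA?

I_D = 3.17 mA

V_SG = V_DD − V_G = 5.07 − 1.51 = 3.56 V, so V_ov = 3.56 − 1.42 = 2.14 V.
Assume saturation: I_D = ½ k_p V_ov² = 0.5 × 2.84 × 2.14² = 6.5 mA, giving V_SD = V_DD − I_D R_D = 5.07 − 6.5 × 1.41 = -4.1 V.
But -4.1 V < V_ov = 2.14 V, so the device is actually in triode.
In triode I_D = k_p[V_ov V_SD − ½ V_SD²] and I_D = (V_DD − V_SD)/R_D. Equating: 2 V_SD² − 9.569 V_SD + 5.07 = 0, giving V_SD = 0.607 V (the root below V_ov).
I_D = (5.07 − 0.607) / 1.41 = 3.17 mA.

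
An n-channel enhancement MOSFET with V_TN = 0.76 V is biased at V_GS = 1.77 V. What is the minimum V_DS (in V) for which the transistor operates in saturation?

V_DS,sat = 1.01 V

The boundary between triode and saturation is V_DS = V_GS − V_TN = V_ov.
V_ov = 1.77 − 0.76 = 1.01 V.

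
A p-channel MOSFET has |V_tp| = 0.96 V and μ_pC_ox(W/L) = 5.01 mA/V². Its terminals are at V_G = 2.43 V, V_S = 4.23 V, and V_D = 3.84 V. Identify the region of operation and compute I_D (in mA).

Triode; I_D = 1.26 mA

V_SG = V_S − V_G = 4.23 − 2.43 = 1.8 V; V_SD = V_S − V_D = 4.23 − 3.84 = 0.39 V.
V_ov = V_SG − |V_tp| = 1.8 − 0.96 = 0.84 V.
Since V_SD = 0.39 V < V_ov = 0.84 V, the device is in the triode region.
I_D = k_p [V_ov · V_SD − ½ V_SD²] = 5.01 × [0.84 × 0.39 − 0.5 × 0.39²] = 1.26 mA.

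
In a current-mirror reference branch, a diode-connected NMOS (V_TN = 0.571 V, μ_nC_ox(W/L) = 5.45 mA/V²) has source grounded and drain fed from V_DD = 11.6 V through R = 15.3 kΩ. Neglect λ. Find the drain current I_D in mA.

I_D = 0.688 mA

With gate tied to drain, V_GS = V_DS ≥ V_GS − V_TN, so the device is in saturation.
KCL at the drain: ½ k_n (V_GS − V_TN)² = (V_DD − V_GS)/R.
Let x = V_GS − 0.571. Then 41.7 x² + x − 11.03 = 0, giving x = 0.502 V (positive root), so V_GS = 1.07 V.
I_D = (V_DD − V_GS)/R = (11.6 − 1.07) / 15.3 = 0.688 mA.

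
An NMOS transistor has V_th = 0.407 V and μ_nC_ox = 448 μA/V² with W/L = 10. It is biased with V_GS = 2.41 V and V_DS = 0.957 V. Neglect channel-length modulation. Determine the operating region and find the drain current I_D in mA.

Triode; I_D = 6.54 mA

k_n = μ_nC_ox · (W/L) = 4.48 mA/V².
V_ov = V_GS − V_th = 2.41 − 0.407 = 2 V.
Since V_DS = 0.957 V < V_ov = 2 V, the device is in the triode region.
I_D = k_n [V_ov · V_DS − ½ V_DS²] = 4.48 × [2 × 0.957 − 0.5 × 0.957²] = 6.54 mA.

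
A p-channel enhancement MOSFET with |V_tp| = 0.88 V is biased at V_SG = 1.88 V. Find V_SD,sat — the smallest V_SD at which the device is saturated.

V_SD,sat = 1.00 V

The boundary between triode and saturation is V_SD = V_SG − |V_tp| = V_ov.
V_ov = 1.88 − 0.88 = 1 V.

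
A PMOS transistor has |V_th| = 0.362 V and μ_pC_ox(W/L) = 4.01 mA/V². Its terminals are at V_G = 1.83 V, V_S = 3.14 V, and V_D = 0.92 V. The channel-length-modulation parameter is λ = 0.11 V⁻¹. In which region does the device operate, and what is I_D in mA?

V_SG = V_S − V_G = 3.14 − 1.83 = 1.31 V; V_SD = V_S − V_D = 3.14 − 0.92 = 2.22 V.
V_ov = V_SG − |V_th| = 1.31 − 0.362 = 0.948 V.
Since V_SD = 2.22 V ≥ V_ov = 0.948 V, the device is in saturation.
I_D = ½ k_p V_ov² (1 + λ V_SD) = 0.5 × 4.01 × 0.948² × (1 + 0.11 × 2.22) = 2.24 mA.

Saturation; I_D = 2.24 mA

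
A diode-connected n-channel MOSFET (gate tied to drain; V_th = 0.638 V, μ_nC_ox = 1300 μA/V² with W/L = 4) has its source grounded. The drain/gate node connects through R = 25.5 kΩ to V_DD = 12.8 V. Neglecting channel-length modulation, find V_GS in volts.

With gate tied to drain, V_GS = V_DS ≥ V_GS − V_th, so the device is in saturation.
k_n = μ_nC_ox · (W/L) = 5.2 mA/V².
KCL at the drain: ½ k_n (V_GS − V_th)² = (V_DD − V_GS)/R.
Let x = V_GS − 0.638. Then 66.3 x² + x − 12.16 = 0, giving x = 0.421 V (positive root), so V_GS = 1.06 V.
I_D = (V_DD − V_GS)/R = (12.8 − 1.06) / 25.5 = 0.46 mA.

V_GS = 1.06 V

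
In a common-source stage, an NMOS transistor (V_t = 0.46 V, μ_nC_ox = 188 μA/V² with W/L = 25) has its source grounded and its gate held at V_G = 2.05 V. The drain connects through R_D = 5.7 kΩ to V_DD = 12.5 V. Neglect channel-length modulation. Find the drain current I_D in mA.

V_GS = V_G = 2.05 V, so V_ov = 2.05 − 0.46 = 1.59 V.
k_n = μ_nC_ox · (W/L) = 4.7 mA/V².
Assume saturation: I_D = ½ k_n V_ov² = 0.5 × 4.7 × 1.59² = 5.94 mA, giving V_DS = V_DD − I_D R_D = 12.5 − 5.94 × 5.7 = -21.4 V.
But -21.4 V < V_ov = 1.59 V, so the device is actually in triode.
In triode I_D = k_n[V_ov V_DS − ½ V_DS²] and I_D = (V_DD − V_DS)/R_D. Equating: 13.4 V_DS² − 43.6 V_DS + 12.5 = 0, giving V_DS = 0.318 V (the root below V_ov).
I_D = (12.5 − 0.318) / 5.7 = 2.14 mA.

I_D = 2.14 mA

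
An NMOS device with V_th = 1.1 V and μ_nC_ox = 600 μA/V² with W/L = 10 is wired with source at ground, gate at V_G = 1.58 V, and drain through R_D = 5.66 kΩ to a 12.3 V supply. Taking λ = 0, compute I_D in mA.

I_D = 0.691 mA

V_GS = V_G = 1.58 V, so V_ov = 1.58 − 1.1 = 0.48 V.
k_n = μ_nC_ox · (W/L) = 6 mA/V².
Assume saturation: I_D = ½ k_n V_ov² = 0.5 × 6 × 0.48² = 0.691 mA, giving V_DS = V_DD − I_D R_D = 12.3 − 0.691 × 5.66 = 8.39 V.
V_DS = 8.39 V ≥ V_ov = 0.48 V, confirming saturation.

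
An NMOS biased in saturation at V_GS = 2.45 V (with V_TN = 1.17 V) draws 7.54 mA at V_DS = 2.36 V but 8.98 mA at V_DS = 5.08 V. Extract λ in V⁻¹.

With V_GS fixed, I_D ∝ (1 + λ V_DS) in saturation, so I_D2/I_D1 = (1 + λ V_DS2)/(1 + λ V_DS1).
8.98/7.54 = 1.191 = (1 + 5.08 λ)/(1 + 2.36 λ).
Solving: λ (I_D1 V_DS2 − I_D2 V_DS1) = I_D2 − I_D1, so λ = (8.98 − 7.54) / (7.54 × 5.08 − 8.98 × 2.36) = 1.44 / 17.1 = 0.0842 V⁻¹.

λ = 0.0842 V⁻¹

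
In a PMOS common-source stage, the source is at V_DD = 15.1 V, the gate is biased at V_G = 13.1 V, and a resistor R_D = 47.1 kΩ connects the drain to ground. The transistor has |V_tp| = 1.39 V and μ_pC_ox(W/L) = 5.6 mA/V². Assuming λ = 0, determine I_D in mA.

V_SG = V_DD − V_G = 15.1 − 13.1 = 2 V, so V_ov = 2 − 1.39 = 0.61 V.
Assume saturation: I_D = ½ k_p V_ov² = 0.5 × 5.6 × 0.61² = 1.04 mA, giving V_SD = V_DD − I_D R_D = 15.1 − 1.04 × 47.1 = -34 V.
But -34 V < V_ov = 0.61 V, so the device is actually in triode.
In triode I_D = k_p[V_ov V_SD − ½ V_SD²] and I_D = (V_DD − V_SD)/R_D. Equating: 132 V_SD² − 161.9 V_SD + 15.1 = 0, giving V_SD = 0.102 V (the root below V_ov).
I_D = (15.1 − 0.102) / 47.1 = 0.318 mA.

I_D = 0.318 mA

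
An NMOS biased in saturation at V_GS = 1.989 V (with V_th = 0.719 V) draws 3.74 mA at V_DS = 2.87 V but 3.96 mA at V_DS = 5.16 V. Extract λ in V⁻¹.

λ = 0.0277 V⁻¹

With V_GS fixed, I_D ∝ (1 + λ V_DS) in saturation, so I_D2/I_D1 = (1 + λ V_DS2)/(1 + λ V_DS1).
3.96/3.74 = 1.059 = (1 + 5.16 λ)/(1 + 2.87 λ).
Solving: λ (I_D1 V_DS2 − I_D2 V_DS1) = I_D2 − I_D1, so λ = (3.96 − 3.74) / (3.74 × 5.16 − 3.96 × 2.87) = 0.22 / 7.93 = 0.0277 V⁻¹.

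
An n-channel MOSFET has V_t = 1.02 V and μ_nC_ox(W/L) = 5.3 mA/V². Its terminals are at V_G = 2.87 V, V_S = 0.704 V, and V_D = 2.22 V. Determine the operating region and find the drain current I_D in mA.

V_GS = V_G − V_S = 2.87 − 0.704 = 2.17 V; V_DS = V_D − V_S = 2.22 − 0.704 = 1.52 V.
V_ov = V_GS − V_t = 2.17 − 1.02 = 1.15 V.
Since V_DS = 1.52 V ≥ V_ov = 1.15 V, the device is in saturation.
I_D = ½ k_n V_ov² = 0.5 × 5.3 × 1.15² = 3.48 mA.

Saturation; I_D = 3.48 mA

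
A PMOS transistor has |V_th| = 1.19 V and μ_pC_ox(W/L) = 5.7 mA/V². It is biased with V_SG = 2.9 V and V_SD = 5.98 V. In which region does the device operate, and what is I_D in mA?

V_ov = V_SG − |V_th| = 2.9 − 1.19 = 1.71 V.
Since V_SD = 5.98 V ≥ V_ov = 1.71 V, the device is in saturation.
I_D = ½ k_p V_ov² = 0.5 × 5.7 × 1.71² = 8.33 mA.

Saturation; I_D = 8.33 mA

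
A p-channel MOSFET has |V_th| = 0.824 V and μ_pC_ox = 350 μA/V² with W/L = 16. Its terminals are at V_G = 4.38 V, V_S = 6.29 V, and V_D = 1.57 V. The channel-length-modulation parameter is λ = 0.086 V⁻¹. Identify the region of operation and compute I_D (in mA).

V_SG = V_S − V_G = 6.29 − 4.38 = 1.91 V; V_SD = V_S − V_D = 6.29 − 1.57 = 4.72 V.
k_p = μ_pC_ox · (W/L) = 5.6 mA/V².
V_ov = V_SG − |V_th| = 1.91 − 0.824 = 1.09 V.
Since V_SD = 4.72 V ≥ V_ov = 1.09 V, the device is in saturation.
I_D = ½ k_p V_ov² (1 + λ V_SD) = 0.5 × 5.6 × 1.09² × (1 + 0.086 × 4.72) = 4.64 mA.

Saturation; I_D = 4.64 mA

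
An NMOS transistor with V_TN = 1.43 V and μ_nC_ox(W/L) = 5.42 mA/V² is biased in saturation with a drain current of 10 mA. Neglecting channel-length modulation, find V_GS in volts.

V_GS = 3.35 V

In saturation I_D = ½ k_n (V_GS − V_TN)², so V_GS − V_TN = √(2 I_D / k_n) = √(2 × 10 / 5.42) = 1.92 V.
V_GS = 1.43 + 1.92 = 3.35 V.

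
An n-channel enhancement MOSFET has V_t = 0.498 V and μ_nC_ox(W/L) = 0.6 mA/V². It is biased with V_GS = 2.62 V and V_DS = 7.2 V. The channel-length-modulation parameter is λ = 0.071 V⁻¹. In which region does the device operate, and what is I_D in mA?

Saturation; I_D = 2.04 mA

V_ov = V_GS − V_t = 2.62 − 0.498 = 2.12 V.
Since V_DS = 7.2 V ≥ V_ov = 2.12 V, the device is in saturation.
I_D = ½ k_n V_ov² (1 + λ V_DS) = 0.5 × 0.6 × 2.12² × (1 + 0.071 × 7.2) = 2.04 mA.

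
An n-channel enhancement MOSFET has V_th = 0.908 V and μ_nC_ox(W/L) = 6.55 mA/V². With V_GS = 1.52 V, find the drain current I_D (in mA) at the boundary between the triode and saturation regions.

At the boundary V_DS = V_ov = V_GS − V_th = 1.52 − 0.908 = 0.612 V.
I_D = ½ k_n V_ov² = 0.5 × 6.55 × 0.612² = 1.23 mA.

I_D = 1.23 mA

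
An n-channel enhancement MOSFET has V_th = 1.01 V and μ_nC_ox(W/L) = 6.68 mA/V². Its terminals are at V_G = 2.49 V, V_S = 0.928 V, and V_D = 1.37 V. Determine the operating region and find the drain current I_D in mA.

V_GS = V_G − V_S = 2.49 − 0.928 = 1.56 V; V_DS = V_D − V_S = 1.37 − 0.928 = 0.442 V.
V_ov = V_GS − V_th = 1.56 − 1.01 = 0.552 V.
Since V_DS = 0.442 V < V_ov = 0.552 V, the device is in the triode region.
I_D = k_n [V_ov · V_DS − ½ V_DS²] = 6.68 × [0.552 × 0.442 − 0.5 × 0.442²] = 0.977 mA.

Triode; I_D = 0.977 mA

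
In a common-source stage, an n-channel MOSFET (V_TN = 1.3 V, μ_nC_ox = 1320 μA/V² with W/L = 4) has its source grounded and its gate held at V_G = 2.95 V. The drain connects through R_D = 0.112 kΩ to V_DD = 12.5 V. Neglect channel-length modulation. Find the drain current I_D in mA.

I_D = 7.19 mA

V_GS = V_G = 2.95 V, so V_ov = 2.95 − 1.3 = 1.65 V.
k_n = μ_nC_ox · (W/L) = 5.28 mA/V².
Assume saturation: I_D = ½ k_n V_ov² = 0.5 × 5.28 × 1.65² = 7.19 mA, giving V_DS = V_DD − I_D R_D = 12.5 − 7.19 × 0.112 = 11.7 V.
V_DS = 11.7 V ≥ V_ov = 1.65 V, confirming saturation.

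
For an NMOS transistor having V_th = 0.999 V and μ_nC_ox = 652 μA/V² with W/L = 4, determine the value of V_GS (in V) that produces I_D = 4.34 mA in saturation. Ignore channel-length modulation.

k_n = μ_nC_ox · (W/L) = 2.608 mA/V².
In saturation I_D = ½ k_n (V_GS − V_th)², so V_GS − V_th = √(2 I_D / k_n) = √(2 × 4.34 / 2.608) = 1.82 V.
V_GS = 0.999 + 1.82 = 2.82 V.

V_GS = 2.82 V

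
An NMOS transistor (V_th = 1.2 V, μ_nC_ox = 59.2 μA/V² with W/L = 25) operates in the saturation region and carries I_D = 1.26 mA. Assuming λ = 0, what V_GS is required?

k_n = μ_nC_ox · (W/L) = 1.48 mA/V².
In saturation I_D = ½ k_n (V_GS − V_th)², so V_GS − V_th = √(2 I_D / k_n) = √(2 × 1.26 / 1.48) = 1.3 V.
V_GS = 1.2 + 1.3 = 2.5 V.

V_GS = 2.50 V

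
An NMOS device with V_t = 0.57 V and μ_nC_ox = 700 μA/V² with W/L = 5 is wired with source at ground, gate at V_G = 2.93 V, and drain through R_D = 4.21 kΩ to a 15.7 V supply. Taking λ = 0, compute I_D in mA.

V_GS = V_G = 2.93 V, so V_ov = 2.93 − 0.57 = 2.36 V.
k_n = μ_nC_ox · (W/L) = 3.5 mA/V².
Assume saturation: I_D = ½ k_n V_ov² = 0.5 × 3.5 × 2.36² = 9.75 mA, giving V_DS = V_DD − I_D R_D = 15.7 − 9.75 × 4.21 = -25.3 V.
But -25.3 V < V_ov = 2.36 V, so the device is actually in triode.
In triode I_D = k_n[V_ov V_DS − ½ V_DS²] and I_D = (V_DD − V_DS)/R_D. Equating: 7.37 V_DS² − 35.77 V_DS + 15.7 = 0, giving V_DS = 0.488 V (the root below V_ov).
I_D = (15.7 − 0.488) / 4.21 = 3.61 mA.

I_D = 3.61 mA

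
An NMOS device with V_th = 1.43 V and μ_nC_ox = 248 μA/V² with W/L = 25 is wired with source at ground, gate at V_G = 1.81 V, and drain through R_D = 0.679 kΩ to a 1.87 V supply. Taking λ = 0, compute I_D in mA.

V_GS = V_G = 1.81 V, so V_ov = 1.81 − 1.43 = 0.38 V.
k_n = μ_nC_ox · (W/L) = 6.2 mA/V².
Assume saturation: I_D = ½ k_n V_ov² = 0.5 × 6.2 × 0.38² = 0.448 mA, giving V_DS = V_DD − I_D R_D = 1.87 − 0.448 × 0.679 = 1.57 V.
V_DS = 1.57 V ≥ V_ov = 0.38 V, confirming saturation.

I_D = 0.448 mA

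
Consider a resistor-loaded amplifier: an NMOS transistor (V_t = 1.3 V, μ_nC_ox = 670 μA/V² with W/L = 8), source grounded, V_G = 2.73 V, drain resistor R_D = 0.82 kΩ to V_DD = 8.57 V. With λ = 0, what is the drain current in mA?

I_D = 5.48 mA

V_GS = V_G = 2.73 V, so V_ov = 2.73 − 1.3 = 1.43 V.
k_n = μ_nC_ox · (W/L) = 5.36 mA/V².
Assume saturation: I_D = ½ k_n V_ov² = 0.5 × 5.36 × 1.43² = 5.48 mA, giving V_DS = V_DD − I_D R_D = 8.57 − 5.48 × 0.82 = 4.08 V.
V_DS = 4.08 V ≥ V_ov = 1.43 V, confirming saturation.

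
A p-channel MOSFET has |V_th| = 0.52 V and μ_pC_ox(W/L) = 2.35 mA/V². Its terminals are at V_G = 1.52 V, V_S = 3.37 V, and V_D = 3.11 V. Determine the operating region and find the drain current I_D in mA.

V_SG = V_S − V_G = 3.37 − 1.52 = 1.85 V; V_SD = V_S − V_D = 3.37 − 3.11 = 0.26 V.
V_ov = V_SG − |V_th| = 1.85 − 0.52 = 1.33 V.
Since V_SD = 0.26 V < V_ov = 1.33 V, the device is in the triode region.
I_D = k_p [V_ov · V_SD − ½ V_SD²] = 2.35 × [1.33 × 0.26 − 0.5 × 0.26²] = 0.733 mA.

Triode; I_D = 0.733 mA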